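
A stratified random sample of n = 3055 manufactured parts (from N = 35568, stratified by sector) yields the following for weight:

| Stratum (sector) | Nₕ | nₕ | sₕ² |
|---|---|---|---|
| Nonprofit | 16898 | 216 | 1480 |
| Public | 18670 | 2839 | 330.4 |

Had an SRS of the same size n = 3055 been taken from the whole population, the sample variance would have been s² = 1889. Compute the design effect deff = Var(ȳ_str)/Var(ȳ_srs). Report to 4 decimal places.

Var(ȳ_str) = Σ Wₕ²(1−fₕ)sₕ²/nₕ with Wₕ = Nₕ/35568:
  Nonprofit: (16898/35568)²·(1−216/16898)·1480/216 = 1.5267661
  Public: (18670/35568)²·(1−2839/18670)·330.4/2839 = 0.027189951
  → Var(ȳ_str) = 1.5539561.
Var(ȳ_srs) = (1 − 3055/35568)·1889/3055 = 0.56522107.
deff = 1.5539561 / 0.56522107 = 2.7493.

2.7493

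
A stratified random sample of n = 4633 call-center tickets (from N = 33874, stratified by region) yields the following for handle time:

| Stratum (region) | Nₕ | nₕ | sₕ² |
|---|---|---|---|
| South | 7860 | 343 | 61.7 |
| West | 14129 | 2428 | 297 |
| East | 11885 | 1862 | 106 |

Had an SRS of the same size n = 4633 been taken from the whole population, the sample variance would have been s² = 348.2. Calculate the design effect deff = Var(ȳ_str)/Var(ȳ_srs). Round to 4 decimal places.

0.5055

Var(ȳ_str) = Σ Wₕ²(1−fₕ)sₕ²/nₕ with Wₕ = Nₕ/33874:
  South: (7860/33874)²·(1−343/7860)·61.7/343 = 0.009262435
  West: (14129/33874)²·(1−2428/14129)·297/2428 = 0.017624192
  East: (11885/33874)²·(1−1862/11885)·106/1862 = 0.0059100362
  → Var(ȳ_str) = 0.032796663.
Var(ȳ_srs) = (1 − 4633/33874)·348.2/4633 = 0.064877216.
deff = 0.032796663 / 0.064877216 = 0.5055.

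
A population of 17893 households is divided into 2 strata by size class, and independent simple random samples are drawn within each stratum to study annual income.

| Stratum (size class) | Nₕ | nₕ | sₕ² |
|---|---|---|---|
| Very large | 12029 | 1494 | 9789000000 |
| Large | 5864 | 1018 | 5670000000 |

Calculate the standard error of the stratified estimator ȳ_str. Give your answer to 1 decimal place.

1757.2

Var(ȳ_str) = Σₕ Wₕ²(1 − fₕ)sₕ²/nₕ with Wₕ = Nₕ/N, N = 17893.
Very large: Wₕ = 0.67227407; term = 0.67227407²·(1 − 0.12419985)·9789000000/1494 = 2.5934953 × 10^6.
Large: Wₕ = 0.32772593; term = 0.32772593²·(1 − 0.17360164)·5670000000/1018 = 494363.42.
Sum = 3.0878587 × 10^6.
SE = √(3.0878587 × 10^6) = 1757.2.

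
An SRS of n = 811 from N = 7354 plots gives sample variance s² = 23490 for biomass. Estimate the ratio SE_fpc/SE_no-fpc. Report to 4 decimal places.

0.9432

f = n/N = 811/7354 = 0.11028012.
SE_no-fpc = √(s²/n) = 5.3818437; SE_fpc = √((1−f)s²/n) = 5.0764221.
Ratio = √(1−f) = 0.94324964.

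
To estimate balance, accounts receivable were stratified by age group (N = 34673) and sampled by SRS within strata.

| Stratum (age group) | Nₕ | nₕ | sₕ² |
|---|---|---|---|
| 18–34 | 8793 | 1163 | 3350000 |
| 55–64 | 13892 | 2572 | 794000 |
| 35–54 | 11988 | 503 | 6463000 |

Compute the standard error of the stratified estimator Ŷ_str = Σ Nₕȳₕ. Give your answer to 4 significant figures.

1.418 × 10^6

Var(Ŷ_str) = Σₕ Nₕ²(1 − fₕ)sₕ²/nₕ.
18–34: 8793²·(1 − 1163/8793)·3350000/1163 = 1.932532 × 10^11.
55–64: 13892²·(1 − 2572/13892)·794000/2572 = 4.8546815 × 10^10.
35–54: 11988²·(1 − 503/11988)·6463000/503 = 1.7690655 × 10^12.
Sum = 2.0108655 × 10^12.
SE = √(2.0108655 × 10^12) = 1.418 × 10^6.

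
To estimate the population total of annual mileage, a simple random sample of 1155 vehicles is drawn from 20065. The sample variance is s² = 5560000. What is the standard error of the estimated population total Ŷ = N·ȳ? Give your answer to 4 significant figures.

1.351 × 10^6

Var(Ŷ) = N²·Var(ȳ) = N²·(1 − n/N)·s²/n.
f = 1155/20065 = 0.05756292; Var(ȳ) = 0.94243708·5560000/1155 = 4536.7534.
Var(Ŷ) = 20065² · 4536.7534 = 1.8265161 × 10^12.
SE(Ŷ) = √(1.8265161 × 10^12) = 1.351 × 10^6.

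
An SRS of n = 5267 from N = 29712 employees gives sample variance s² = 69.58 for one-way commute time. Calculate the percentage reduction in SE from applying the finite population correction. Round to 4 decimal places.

9.2954

f = n/N = 5267/29712 = 0.17726844.
SE_no-fpc = √(s²/n) = 0.11493718; SE_fpc = √((1−f)s²/n) = 0.10425326.
Ratio = √(1−f) = 0.90704551. Reduction = 100·(1 − 0.90704551) = 9.2954%.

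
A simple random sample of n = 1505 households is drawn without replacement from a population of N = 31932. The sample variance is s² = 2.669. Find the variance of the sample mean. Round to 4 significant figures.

0.001690

Under SRS without replacement, Var(ȳ) = (1 − f)·s²/n with f = n/N = 1505/31932 = 0.04713140.
Var(ȳ) = (1 − 0.04713140)·2.669/1505 = 0.95286860·0.0017734219 = 0.0016898381.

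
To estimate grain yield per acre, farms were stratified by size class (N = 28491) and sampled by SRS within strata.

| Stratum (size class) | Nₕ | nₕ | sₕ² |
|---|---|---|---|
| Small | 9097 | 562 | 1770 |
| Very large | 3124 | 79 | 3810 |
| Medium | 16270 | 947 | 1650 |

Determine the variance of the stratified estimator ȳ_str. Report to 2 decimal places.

Var(ȳ_str) = Σₕ Wₕ²(1 − fₕ)sₕ²/nₕ with Wₕ = Nₕ/N, N = 28491.
Small: Wₕ = 0.31929381; term = 0.31929381²·(1 − 0.06177861)·1770/562 = 0.30124738.
Very large: Wₕ = 0.10964866; term = 0.10964866²·(1 − 0.02528809)·3810/79 = 0.56517224.
Medium: Wₕ = 0.57105753; term = 0.57105753²·(1 − 0.05820529)·1650/947 = 0.53511846.
Sum = 1.4015381.

1.40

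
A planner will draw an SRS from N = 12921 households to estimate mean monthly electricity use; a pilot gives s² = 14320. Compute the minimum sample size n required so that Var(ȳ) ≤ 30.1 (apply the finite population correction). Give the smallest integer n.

459

Without fpc, n₀ = s²/D = 14320/30.1 = 475.7475.
With fpc, (1 − n/N)·s²/n ≤ D requires n ≥ n₀/(1 + n₀/N) = 475.7475/(1 + 475.7475/12921) = 458.8527.
Rounding up, n = 459.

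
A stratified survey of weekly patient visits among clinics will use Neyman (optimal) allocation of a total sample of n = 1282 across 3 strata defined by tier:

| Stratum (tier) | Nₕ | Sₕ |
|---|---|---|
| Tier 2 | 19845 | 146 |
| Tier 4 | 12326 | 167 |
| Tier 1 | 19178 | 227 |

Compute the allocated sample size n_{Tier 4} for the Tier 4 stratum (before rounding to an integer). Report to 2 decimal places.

Neyman allocation: nₕ = n·NₕSₕ / Σⱼ NⱼSⱼ.
Σ NⱼSⱼ = 19845·146 + 12326·167 + 19178·227 = 9.309218 × 10^6.
n_{Tier 4} = 1282·12326·167 / (9.309218 × 10^6) = 283.47.

283.47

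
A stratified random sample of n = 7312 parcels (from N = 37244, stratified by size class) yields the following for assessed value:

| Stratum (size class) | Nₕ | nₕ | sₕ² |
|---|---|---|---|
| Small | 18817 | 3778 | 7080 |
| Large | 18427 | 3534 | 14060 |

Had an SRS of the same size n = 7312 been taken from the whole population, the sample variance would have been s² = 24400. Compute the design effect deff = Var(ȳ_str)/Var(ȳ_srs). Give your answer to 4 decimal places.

Var(ȳ_str) = Σ Wₕ²(1−fₕ)sₕ²/nₕ with Wₕ = Nₕ/37244:
  Small: (18817/37244)²·(1−3778/18817)·7080/3778 = 0.38232088
  Large: (18427/37244)²·(1−3534/18427)·14060/3534 = 0.78712366
  → Var(ȳ_str) = 1.1694445.
Var(ȳ_srs) = (1 − 7312/37244)·24400/7312 = 2.6818412.
deff = 1.1694445 / 2.6818412 = 0.4361.

0.4361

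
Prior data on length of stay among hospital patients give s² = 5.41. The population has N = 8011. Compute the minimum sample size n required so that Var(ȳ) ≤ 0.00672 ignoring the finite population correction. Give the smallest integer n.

Without fpc, n₀ = s²/D = 5.41/0.00672 = 805.0595.
Rounding up, n = 806.

806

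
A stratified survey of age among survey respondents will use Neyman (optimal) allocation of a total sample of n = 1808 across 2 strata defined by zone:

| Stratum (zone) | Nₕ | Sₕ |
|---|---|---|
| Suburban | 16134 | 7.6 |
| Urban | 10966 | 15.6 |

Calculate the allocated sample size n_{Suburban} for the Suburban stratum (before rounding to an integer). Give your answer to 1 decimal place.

Neyman allocation: nₕ = n·NₕSₕ / Σⱼ NⱼSⱼ.
Σ NⱼSⱼ = 16134·7.6 + 10966·15.6 = 293688.
n_{Suburban} = 1808·16134·7.6 / 293688 = 754.9.

754.9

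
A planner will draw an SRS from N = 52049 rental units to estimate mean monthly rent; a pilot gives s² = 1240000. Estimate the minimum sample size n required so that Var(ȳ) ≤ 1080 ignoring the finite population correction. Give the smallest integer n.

Without fpc, n₀ = s²/D = 1240000/1080 = 1148.1481.
Rounding up, n = 1149.

1149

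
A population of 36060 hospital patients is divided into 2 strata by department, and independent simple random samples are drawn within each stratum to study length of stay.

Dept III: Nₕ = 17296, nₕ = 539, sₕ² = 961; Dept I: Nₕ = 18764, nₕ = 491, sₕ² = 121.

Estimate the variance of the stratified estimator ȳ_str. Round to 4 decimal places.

0.4624

Var(ȳ_str) = Σₕ Wₕ²(1 − fₕ)sₕ²/nₕ with Wₕ = Nₕ/N, N = 36060.
Dept III: Wₕ = 0.47964504; term = 0.47964504²·(1 − 0.03116327)·961/539 = 0.39739749.
Dept I: Wₕ = 0.52035496; term = 0.52035496²·(1 − 0.02616713)·121/491 = 0.064981198.
Sum = 0.46237869.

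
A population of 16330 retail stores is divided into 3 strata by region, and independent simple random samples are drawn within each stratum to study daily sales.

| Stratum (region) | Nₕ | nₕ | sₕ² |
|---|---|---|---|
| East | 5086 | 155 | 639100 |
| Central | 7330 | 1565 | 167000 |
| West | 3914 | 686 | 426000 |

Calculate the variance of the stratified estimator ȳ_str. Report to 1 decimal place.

434.1

Var(ȳ_str) = Σₕ Wₕ²(1 − fₕ)sₕ²/nₕ with Wₕ = Nₕ/N, N = 16330.
East: Wₕ = 0.31145132; term = 0.31145132²·(1 − 0.03047582)·639100/155 = 387.7717.
Central: Wₕ = 0.44886712; term = 0.44886712²·(1 − 0.21350614)·167000/1565 = 16.909589.
West: Wₕ = 0.23968157; term = 0.23968157²·(1 − 0.17526827)·426000/686 = 29.42168.
Sum = 434.10297.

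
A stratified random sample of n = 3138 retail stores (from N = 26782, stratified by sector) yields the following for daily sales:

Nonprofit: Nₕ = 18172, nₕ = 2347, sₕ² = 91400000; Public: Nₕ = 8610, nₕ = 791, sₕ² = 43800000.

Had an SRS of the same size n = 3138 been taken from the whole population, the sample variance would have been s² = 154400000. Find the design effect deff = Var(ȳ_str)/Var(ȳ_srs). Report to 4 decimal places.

0.4791

Var(ȳ_str) = Σ Wₕ²(1−fₕ)sₕ²/nₕ with Wₕ = Nₕ/26782:
  Nonprofit: (18172/26782)²·(1−2347/18172)·91400000/2347 = 15613.258
  Public: (8610/26782)²·(1−791/8610)·43800000/791 = 5197.1587
  → Var(ȳ_str) = 20810.417.
Var(ȳ_srs) = (1 − 3138/26782)·154400000/3138 = 43438.248.
deff = 20810.417 / 43438.248 = 0.4791.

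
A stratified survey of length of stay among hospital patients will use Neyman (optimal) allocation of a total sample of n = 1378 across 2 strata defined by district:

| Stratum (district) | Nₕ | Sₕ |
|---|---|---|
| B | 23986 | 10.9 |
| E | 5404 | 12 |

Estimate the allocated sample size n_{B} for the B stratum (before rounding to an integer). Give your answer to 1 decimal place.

Neyman allocation: nₕ = n·NₕSₕ / Σⱼ NⱼSⱼ.
Σ NⱼSⱼ = 23986·10.9 + 5404·12 = 326295.4.
n_{B} = 1378·23986·10.9 / 326295.4 = 1104.1.

1104.1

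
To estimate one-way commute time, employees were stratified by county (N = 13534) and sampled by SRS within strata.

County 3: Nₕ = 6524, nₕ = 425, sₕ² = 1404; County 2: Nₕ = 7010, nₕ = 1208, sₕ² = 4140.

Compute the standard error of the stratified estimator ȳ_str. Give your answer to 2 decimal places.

1.22

Var(ȳ_str) = Σₕ Wₕ²(1 − fₕ)sₕ²/nₕ with Wₕ = Nₕ/N, N = 13534.
County 3: Wₕ = 0.48204522; term = 0.48204522²·(1 − 0.06514408)·1404/425 = 0.71762642.
County 2: Wₕ = 0.51795478; term = 0.51795478²·(1 − 0.17232525)·4140/1208 = 0.76098624.
Sum = 1.4786127.
SE = √(1.4786127) = 1.22.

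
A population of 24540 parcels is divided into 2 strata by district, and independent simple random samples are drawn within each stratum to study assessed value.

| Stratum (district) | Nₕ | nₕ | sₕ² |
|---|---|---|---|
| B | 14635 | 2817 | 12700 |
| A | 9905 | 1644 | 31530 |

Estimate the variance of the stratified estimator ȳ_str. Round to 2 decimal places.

Var(ȳ_str) = Σₕ Wₕ²(1 − fₕ)sₕ²/nₕ with Wₕ = Nₕ/N, N = 24540.
B: Wₕ = 0.59637327; term = 0.59637327²·(1 − 0.19248377)·12700/2817 = 1.2948053.
A: Wₕ = 0.40362673; term = 0.40362673²·(1 − 0.16597678)·31530/1644 = 2.6059144.
Sum = 3.9007197.

3.90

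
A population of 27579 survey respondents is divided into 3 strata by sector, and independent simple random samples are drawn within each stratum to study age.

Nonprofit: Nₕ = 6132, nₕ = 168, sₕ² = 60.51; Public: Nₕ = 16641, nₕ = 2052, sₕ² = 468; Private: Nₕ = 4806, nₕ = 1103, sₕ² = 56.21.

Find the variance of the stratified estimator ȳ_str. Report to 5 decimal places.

Var(ȳ_str) = Σₕ Wₕ²(1 − fₕ)sₕ²/nₕ with Wₕ = Nₕ/N, N = 27579.
Nonprofit: Wₕ = 0.22234309; term = 0.22234309²·(1 − 0.02739726)·60.51/168 = 0.017318115.
Public: Wₕ = 0.60339389; term = 0.60339389²·(1 − 0.12330990)·468/2052 = 0.072797491.
Private: Wₕ = 0.17426303; term = 0.17426303²·(1 − 0.22950479)·56.21/1103 = 0.0011923905.
Sum = 0.091307997.

0.09131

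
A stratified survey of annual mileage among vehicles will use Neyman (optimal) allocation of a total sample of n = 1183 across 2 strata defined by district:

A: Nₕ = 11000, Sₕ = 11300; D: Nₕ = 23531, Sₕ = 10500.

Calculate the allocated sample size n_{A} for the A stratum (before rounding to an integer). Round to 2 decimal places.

Neyman allocation: nₕ = n·NₕSₕ / Σⱼ NⱼSⱼ.
Σ NⱼSⱼ = 11000·11300 + 23531·10500 = 3.713755 × 10^8.
n_{A} = 1183·11000·11300 / (3.713755 × 10^8) = 395.95.

395.95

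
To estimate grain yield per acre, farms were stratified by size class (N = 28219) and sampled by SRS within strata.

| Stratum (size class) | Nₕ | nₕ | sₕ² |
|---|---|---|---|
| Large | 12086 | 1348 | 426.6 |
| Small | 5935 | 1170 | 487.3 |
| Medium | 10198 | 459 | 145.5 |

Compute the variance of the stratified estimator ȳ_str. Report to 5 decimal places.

0.10590

Var(ȳ_str) = Σₕ Wₕ²(1 − fₕ)sₕ²/nₕ with Wₕ = Nₕ/N, N = 28219.
Large: Wₕ = 0.42829299; term = 0.42829299²·(1 − 0.11153401)·426.6/1348 = 0.051576719.
Small: Wₕ = 0.21031929; term = 0.21031929²·(1 − 0.19713564)·487.3/1170 = 0.014791456.
Medium: Wₕ = 0.36138772; term = 0.36138772²·(1 − 0.04500883)·145.5/459 = 0.039536338.
Sum = 0.10590451.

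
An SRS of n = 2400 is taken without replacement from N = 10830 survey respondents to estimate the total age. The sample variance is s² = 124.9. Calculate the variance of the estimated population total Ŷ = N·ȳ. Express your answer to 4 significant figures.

Var(Ŷ) = N²·Var(ȳ) = N²·(1 − n/N)·s²/n.
f = 2400/10830 = 0.22160665; Var(ȳ) = 0.77839335·124.9/2400 = 0.040508887.
Var(Ŷ) = 10830² · 0.040508887 = 4.7512428 × 10^6.

4.751 × 10^6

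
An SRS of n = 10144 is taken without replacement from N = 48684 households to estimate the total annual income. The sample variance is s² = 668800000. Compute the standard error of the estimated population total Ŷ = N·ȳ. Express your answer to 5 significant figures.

Var(Ŷ) = N²·Var(ȳ) = N²·(1 − n/N)·s²/n.
f = 10144/48684 = 0.20836414; Var(ȳ) = 0.79163586·668800000/10144 = 52193.026.
Var(Ŷ) = 48684² · 52193.026 = 1.2370435 × 10^14.
SE(Ŷ) = √(1.2370435 × 10^14) = 1.1122 × 10^7.

1.1122 × 10^7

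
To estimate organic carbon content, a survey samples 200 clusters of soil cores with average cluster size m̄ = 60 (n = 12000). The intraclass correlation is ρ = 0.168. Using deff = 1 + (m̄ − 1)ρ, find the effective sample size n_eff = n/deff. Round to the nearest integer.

1100

deff = 1 + (60 − 1)·0.168 = 1 + 9.912 = 10.912.
n_eff = 12000 / 10.912 = 1100.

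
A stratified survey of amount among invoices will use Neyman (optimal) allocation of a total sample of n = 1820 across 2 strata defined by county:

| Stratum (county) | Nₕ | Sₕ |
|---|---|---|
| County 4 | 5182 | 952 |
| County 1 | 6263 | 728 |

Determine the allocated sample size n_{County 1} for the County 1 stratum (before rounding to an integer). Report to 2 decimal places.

874.17

Neyman allocation: nₕ = n·NₕSₕ / Σⱼ NⱼSⱼ.
Σ NⱼSⱼ = 5182·952 + 6263·728 = 9.492728 × 10^6.
n_{County 1} = 1820·6263·728 / (9.492728 × 10^6) = 874.17.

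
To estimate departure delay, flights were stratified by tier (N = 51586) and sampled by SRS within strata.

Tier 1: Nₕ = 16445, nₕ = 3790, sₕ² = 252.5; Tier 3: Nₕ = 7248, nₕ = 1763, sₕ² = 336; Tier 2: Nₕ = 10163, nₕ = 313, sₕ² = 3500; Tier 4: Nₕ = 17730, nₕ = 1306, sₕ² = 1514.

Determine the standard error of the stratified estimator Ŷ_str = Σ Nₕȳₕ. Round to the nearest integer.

Var(Ŷ_str) = Σₕ Nₕ²(1 − fₕ)sₕ²/nₕ.
Tier 1: 16445²·(1 − 3790/16445)·252.5/3790 = 1.3864947 × 10^7.
Tier 3: 7248²·(1 − 1763/7248)·336/1763 = 7.5767295 × 10^6.
Tier 2: 10163²·(1 − 313/10163)·3500/313 = 1.1193911 × 10^9.
Tier 4: 17730²·(1 − 1306/17730)·1514/1306 = 3.3757507 × 10^8.
Sum = 1.4784078 × 10^9.
SE = √(1.4784078 × 10^9) = 38450.

38450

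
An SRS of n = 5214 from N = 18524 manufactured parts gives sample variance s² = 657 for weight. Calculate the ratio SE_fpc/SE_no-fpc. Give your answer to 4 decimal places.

0.8477

f = n/N = 5214/18524 = 0.28147268.
SE_no-fpc = √(s²/n) = 0.35497451; SE_fpc = √((1−f)s²/n) = 0.30089766.
Ratio = √(1−f) = 0.84765991.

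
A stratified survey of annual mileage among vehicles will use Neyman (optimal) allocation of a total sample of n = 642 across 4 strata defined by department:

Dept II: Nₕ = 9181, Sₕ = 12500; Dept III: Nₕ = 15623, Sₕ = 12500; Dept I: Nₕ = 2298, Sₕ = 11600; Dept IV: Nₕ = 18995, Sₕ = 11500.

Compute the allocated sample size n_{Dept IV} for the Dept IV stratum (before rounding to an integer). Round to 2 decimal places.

Neyman allocation: nₕ = n·NₕSₕ / Σⱼ NⱼSⱼ.
Σ NⱼSⱼ = 9181·12500 + 15623·12500 + 2298·11600 + 18995·11500 = 5.551493 × 10^8.
n_{Dept IV} = 642·18995·11500 / (5.551493 × 10^8) = 252.62.

252.62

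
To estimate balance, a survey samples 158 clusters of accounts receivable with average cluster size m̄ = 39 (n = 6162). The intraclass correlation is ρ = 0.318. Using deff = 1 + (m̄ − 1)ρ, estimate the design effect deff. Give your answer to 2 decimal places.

deff = 1 + (39 − 1)·0.318 = 1 + 12.084 = 13.084.

13.08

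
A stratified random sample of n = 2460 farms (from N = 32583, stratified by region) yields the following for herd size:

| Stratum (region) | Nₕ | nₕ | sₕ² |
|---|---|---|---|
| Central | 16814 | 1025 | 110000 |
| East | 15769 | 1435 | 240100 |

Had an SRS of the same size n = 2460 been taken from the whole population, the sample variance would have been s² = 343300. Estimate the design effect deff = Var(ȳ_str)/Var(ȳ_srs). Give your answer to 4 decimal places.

0.4841

Var(ȳ_str) = Σ Wₕ²(1−fₕ)sₕ²/nₕ with Wₕ = Nₕ/32583:
  Central: (16814/32583)²·(1−1025/16814)·110000/1025 = 26.835664
  East: (15769/32583)²·(1−1435/15769)·240100/1435 = 35.622933
  → Var(ȳ_str) = 62.458597.
Var(ȳ_srs) = (1 − 2460/32583)·343300/2460 = 129.01668.
deff = 62.458597 / 129.01668 = 0.4841.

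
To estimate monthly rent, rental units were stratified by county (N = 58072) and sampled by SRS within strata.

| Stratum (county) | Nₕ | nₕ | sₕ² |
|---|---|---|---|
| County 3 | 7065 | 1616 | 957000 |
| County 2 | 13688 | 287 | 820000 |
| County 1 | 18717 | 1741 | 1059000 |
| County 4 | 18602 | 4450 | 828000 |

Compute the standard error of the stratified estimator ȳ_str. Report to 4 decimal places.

15.2972

Var(ȳ_str) = Σₕ Wₕ²(1 − fₕ)sₕ²/nₕ with Wₕ = Nₕ/N, N = 58072.
County 3: Wₕ = 0.12165932; term = 0.12165932²·(1 − 0.22873319)·957000/1616 = 6.7603003.
County 2: Wₕ = 0.23570740; term = 0.23570740²·(1 − 0.02096727)·820000/287 = 155.40879.
County 1: Wₕ = 0.32230679; term = 0.32230679²·(1 − 0.09301704)·1059000/1741 = 57.310636.
County 4: Wₕ = 0.32032649; term = 0.32032649²·(1 − 0.23922159)·828000/4450 = 14.524936.
Sum = 234.00466.
SE = √(234.00466) = 15.2972.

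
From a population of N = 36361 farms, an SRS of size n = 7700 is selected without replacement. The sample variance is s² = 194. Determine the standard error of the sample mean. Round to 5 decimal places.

0.14092

Under SRS without replacement, Var(ȳ) = (1 − f)·s²/n with f = n/N = 7700/36361 = 0.21176535.
Var(ȳ) = (1 − 0.21176535)·194/7700 = 0.78823465·0.025194805 = 0.019859418.
SE(ȳ) = √(0.019859418) = 0.14092.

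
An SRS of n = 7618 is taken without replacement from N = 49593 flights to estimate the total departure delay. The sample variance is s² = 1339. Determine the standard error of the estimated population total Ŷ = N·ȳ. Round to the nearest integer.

19128

Var(Ŷ) = N²·Var(ȳ) = N²·(1 − n/N)·s²/n.
f = 7618/49593 = 0.15361039; Var(ȳ) = 0.84638961·1339/7618 = 0.14876814.
Var(Ŷ) = 49593² · 0.14876814 = 3.6589013 × 10^8.
SE(Ŷ) = √(3.6589013 × 10^8) = 19128.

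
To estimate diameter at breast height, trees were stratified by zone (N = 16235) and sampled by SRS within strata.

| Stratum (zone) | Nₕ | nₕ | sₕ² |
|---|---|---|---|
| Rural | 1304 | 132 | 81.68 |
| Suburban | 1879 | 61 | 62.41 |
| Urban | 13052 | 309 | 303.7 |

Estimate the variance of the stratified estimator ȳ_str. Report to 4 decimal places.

0.6370

Var(ȳ_str) = Σₕ Wₕ²(1 − fₕ)sₕ²/nₕ with Wₕ = Nₕ/N, N = 16235.
Rural: Wₕ = 0.08032030; term = 0.08032030²·(1 − 0.10122699)·81.68/132 = 0.0035879172.
Suburban: Wₕ = 0.11573760; term = 0.11573760²·(1 − 0.03246408)·62.41/61 = 0.013259905.
Urban: Wₕ = 0.80394210; term = 0.80394210²·(1 − 0.02367453)·303.7/309 = 0.62019816.
Sum = 0.63704598.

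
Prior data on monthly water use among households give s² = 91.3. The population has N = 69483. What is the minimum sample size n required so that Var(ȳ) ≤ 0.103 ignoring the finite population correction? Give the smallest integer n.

Without fpc, n₀ = s²/D = 91.3/0.103 = 886.4078.
Rounding up, n = 887.

887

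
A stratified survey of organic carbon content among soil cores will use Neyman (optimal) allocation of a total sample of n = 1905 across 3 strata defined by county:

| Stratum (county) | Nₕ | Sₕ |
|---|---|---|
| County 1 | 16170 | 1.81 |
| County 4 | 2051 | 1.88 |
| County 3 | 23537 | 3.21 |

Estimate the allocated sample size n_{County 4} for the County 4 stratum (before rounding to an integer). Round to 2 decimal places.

67.59

Neyman allocation: nₕ = n·NₕSₕ / Σⱼ NⱼSⱼ.
Σ NⱼSⱼ = 16170·1.81 + 2051·1.88 + 23537·3.21 = 108677.35.
n_{County 4} = 1905·2051·1.88 / 108677.35 = 67.59.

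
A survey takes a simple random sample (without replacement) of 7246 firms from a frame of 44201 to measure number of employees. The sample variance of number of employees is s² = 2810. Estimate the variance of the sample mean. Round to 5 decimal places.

Under SRS without replacement, Var(ȳ) = (1 − f)·s²/n with f = n/N = 7246/44201 = 0.16393294.
Var(ȳ) = (1 − 0.16393294)·2810/7246 = 0.83606706·0.38780017 = 0.32422694.

0.32423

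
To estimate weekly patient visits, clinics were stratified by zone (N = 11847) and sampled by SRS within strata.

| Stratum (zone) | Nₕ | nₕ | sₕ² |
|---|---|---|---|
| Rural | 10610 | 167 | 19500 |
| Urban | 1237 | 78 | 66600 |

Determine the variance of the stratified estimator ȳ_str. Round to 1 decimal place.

100.9

Var(ȳ_str) = Σₕ Wₕ²(1 − fₕ)sₕ²/nₕ with Wₕ = Nₕ/N, N = 11847.
Rural: Wₕ = 0.89558538; term = 0.89558538²·(1 − 0.01573987)·19500/167 = 92.181129.
Urban: Wₕ = 0.10441462; term = 0.10441462²·(1 − 0.06305578)·66600/78 = 8.721998.
Sum = 100.90313.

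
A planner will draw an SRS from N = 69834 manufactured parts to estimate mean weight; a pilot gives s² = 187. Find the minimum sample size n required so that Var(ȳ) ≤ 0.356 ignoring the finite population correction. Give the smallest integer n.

Without fpc, n₀ = s²/D = 187/0.356 = 525.2809.
Rounding up, n = 526.

526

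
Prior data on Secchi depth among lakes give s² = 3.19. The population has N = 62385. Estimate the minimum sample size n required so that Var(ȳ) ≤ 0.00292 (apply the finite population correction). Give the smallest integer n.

1074

Without fpc, n₀ = s²/D = 3.19/0.00292 = 1092.4658.
With fpc, (1 − n/N)·s²/n ≤ D requires n ≥ n₀/(1 + n₀/N) = 1092.4658/(1 + 1092.4658/62385) = 1073.6641.
Rounding up, n = 1074.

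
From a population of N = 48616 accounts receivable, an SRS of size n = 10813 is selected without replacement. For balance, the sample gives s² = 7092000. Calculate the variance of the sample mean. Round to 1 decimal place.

Under SRS without replacement, Var(ȳ) = (1 − f)·s²/n with f = n/N = 10813/48616 = 0.22241649.
Var(ȳ) = (1 − 0.22241649)·7092000/10813 = 0.77758351·655.87718 = 509.99928.

510.0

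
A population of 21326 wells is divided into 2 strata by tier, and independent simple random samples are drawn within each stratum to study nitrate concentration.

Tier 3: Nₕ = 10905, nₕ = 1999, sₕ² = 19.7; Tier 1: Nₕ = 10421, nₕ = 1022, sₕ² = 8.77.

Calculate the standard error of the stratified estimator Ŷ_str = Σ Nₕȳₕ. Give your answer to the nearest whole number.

1341

Var(Ŷ_str) = Σₕ Nₕ²(1 − fₕ)sₕ²/nₕ.
Tier 3: 10905²·(1 − 1999/10905)·19.7/1999 = 957109.87.
Tier 1: 10421²·(1 − 1022/10421)·8.77/1022 = 840503.92.
Sum = 1.7976138 × 10^6.
SE = √(1.7976138 × 10^6) = 1341.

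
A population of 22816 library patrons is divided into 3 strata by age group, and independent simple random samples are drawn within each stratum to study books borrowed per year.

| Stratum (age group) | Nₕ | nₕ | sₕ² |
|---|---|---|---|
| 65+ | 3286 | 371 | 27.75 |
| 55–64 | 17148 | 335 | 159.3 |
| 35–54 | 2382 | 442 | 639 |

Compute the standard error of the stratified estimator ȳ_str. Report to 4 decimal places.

Var(ȳ_str) = Σₕ Wₕ²(1 − fₕ)sₕ²/nₕ with Wₕ = Nₕ/N, N = 22816.
65+: Wₕ = 0.14402174; term = 0.14402174²·(1 − 0.11290323)·27.75/371 = 0.0013763097.
55–64: Wₕ = 0.75157784; term = 0.75157784²·(1 − 0.01953581)·159.3/335 = 0.2633605.
35–54: Wₕ = 0.10440042; term = 0.10440042²·(1 − 0.18555835)·639/442 = 0.012833439.
Sum = 0.27757025.
SE = √(0.27757025) = 0.5268.

0.5268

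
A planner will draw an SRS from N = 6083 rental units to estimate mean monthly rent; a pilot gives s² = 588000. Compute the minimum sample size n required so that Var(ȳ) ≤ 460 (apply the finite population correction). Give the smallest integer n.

Without fpc, n₀ = s²/D = 588000/460 = 1278.2609.
With fpc, (1 − n/N)·s²/n ≤ D requires n ≥ n₀/(1 + n₀/N) = 1278.2609/(1 + 1278.2609/6083) = 1056.2947.
Rounding up, n = 1057.

1057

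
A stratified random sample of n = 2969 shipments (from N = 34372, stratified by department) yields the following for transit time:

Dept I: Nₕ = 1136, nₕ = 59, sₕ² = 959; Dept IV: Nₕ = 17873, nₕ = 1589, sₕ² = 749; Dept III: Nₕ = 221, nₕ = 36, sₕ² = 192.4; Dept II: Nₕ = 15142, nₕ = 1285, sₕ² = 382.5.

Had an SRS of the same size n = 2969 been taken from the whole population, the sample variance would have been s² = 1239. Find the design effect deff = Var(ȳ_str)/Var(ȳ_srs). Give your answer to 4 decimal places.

Var(ȳ_str) = Σ Wₕ²(1−fₕ)sₕ²/nₕ with Wₕ = Nₕ/34372:
  Dept I: (1136/34372)²·(1−59/1136)·959/59 = 0.016832593
  Dept IV: (17873/34372)²·(1−1589/17873)·749/1589 = 0.11611996
  Dept III: (221/34372)²·(1−36/221)·192.4/36 = 1.8495112 × 10^-4
  Dept II: (15142/34372)²·(1−1285/15142)·382.5/1285 = 0.052865356
  → Var(ȳ_str) = 0.18600286.
Var(ȳ_srs) = (1 − 2969/34372)·1239/2969 = 0.38126544.
deff = 0.18600286 / 0.38126544 = 0.4879.

0.4879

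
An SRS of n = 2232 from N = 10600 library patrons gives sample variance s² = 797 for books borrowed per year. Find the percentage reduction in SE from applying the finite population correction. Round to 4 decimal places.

11.1499

f = n/N = 2232/10600 = 0.21056604.
SE_no-fpc = √(s²/n) = 0.59756075; SE_fpc = √((1−f)s²/n) = 0.5309333.
Ratio = √(1−f) = 0.88850096. Reduction = 100·(1 − 0.88850096) = 11.1499%.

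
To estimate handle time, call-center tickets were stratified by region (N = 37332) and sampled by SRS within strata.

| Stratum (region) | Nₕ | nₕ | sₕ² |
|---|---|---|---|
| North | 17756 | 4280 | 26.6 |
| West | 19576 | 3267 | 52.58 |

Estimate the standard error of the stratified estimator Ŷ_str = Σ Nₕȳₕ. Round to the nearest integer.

2574

Var(Ŷ_str) = Σₕ Nₕ²(1 − fₕ)sₕ²/nₕ.
North: 17756²·(1 − 4280/17756)·26.6/4280 = 1.4871131 × 10^6.
West: 19576²·(1 − 3267/19576)·52.58/3267 = 5.1383388 × 10^6.
Sum = 6.6254519 × 10^6.
SE = √(6.6254519 × 10^6) = 2574.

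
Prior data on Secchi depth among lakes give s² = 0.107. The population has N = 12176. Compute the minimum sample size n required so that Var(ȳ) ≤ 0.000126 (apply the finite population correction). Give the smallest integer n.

Without fpc, n₀ = s²/D = 0.107/0.000126 = 849.2063.
With fpc, (1 − n/N)·s²/n ≤ D requires n ≥ n₀/(1 + n₀/N) = 849.2063/(1 + 849.2063/12176) = 793.8405.
Rounding up, n = 794.

794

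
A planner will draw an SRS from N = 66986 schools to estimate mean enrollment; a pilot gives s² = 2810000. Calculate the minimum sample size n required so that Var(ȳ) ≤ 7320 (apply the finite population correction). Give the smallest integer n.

382

Without fpc, n₀ = s²/D = 2810000/7320 = 383.8798.
With fpc, (1 − n/N)·s²/n ≤ D requires n ≥ n₀/(1 + n₀/N) = 383.8798/(1 + 383.8798/66986) = 381.6924.
Rounding up, n = 382.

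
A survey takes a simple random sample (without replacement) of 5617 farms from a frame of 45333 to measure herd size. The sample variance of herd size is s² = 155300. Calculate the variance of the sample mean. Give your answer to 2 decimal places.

24.22

Under SRS without replacement, Var(ȳ) = (1 − f)·s²/n with f = n/N = 5617/45333 = 0.12390532.
Var(ȳ) = (1 − 0.12390532)·155300/5617 = 0.87609468·27.648211 = 24.22245.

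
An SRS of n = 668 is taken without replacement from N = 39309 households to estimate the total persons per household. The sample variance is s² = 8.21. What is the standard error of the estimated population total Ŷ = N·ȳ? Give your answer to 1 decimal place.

Var(Ŷ) = N²·Var(ȳ) = N²·(1 − n/N)·s²/n.
f = 668/39309 = 0.01699356; Var(ȳ) = 0.98300644·8.21/668 = 0.012081561.
Var(Ŷ) = 39309² · 0.012081561 = 1.8668398 × 10^7.
SE(Ŷ) = √(1.8668398 × 10^7) = 4320.7.

4320.7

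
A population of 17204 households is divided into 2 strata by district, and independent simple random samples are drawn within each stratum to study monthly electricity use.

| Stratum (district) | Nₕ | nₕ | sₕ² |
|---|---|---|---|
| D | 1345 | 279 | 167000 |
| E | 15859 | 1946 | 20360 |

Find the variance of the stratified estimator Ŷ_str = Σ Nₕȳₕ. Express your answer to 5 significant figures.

Var(Ŷ_str) = Σₕ Nₕ²(1 − fₕ)sₕ²/nₕ.
D: 1345²·(1 − 279/1345)·167000/279 = 8.5820642 × 10^8.
E: 15859²·(1 − 1946/15859)·20360/1946 = 2.3085087 × 10^9.
Sum = 3.1667151 × 10^9.

3.1667 × 10^9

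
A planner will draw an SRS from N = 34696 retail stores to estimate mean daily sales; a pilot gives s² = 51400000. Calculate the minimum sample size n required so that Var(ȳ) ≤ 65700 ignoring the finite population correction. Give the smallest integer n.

Without fpc, n₀ = s²/D = 51400000/65700 = 782.3440.
Rounding up, n = 783.

783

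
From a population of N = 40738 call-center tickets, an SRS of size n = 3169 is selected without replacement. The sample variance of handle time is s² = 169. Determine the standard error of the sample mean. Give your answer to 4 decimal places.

Under SRS without replacement, Var(ȳ) = (1 − f)·s²/n with f = n/N = 3169/40738 = 0.07778978.
Var(ȳ) = (1 − 0.07778978)·169/3169 = 0.92221022·0.053329126 = 0.049180665.
SE(ȳ) = √(0.049180665) = 0.2218.

0.2218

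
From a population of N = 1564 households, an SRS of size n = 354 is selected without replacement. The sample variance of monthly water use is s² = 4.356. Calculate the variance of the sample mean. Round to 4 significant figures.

Under SRS without replacement, Var(ȳ) = (1 − f)·s²/n with f = n/N = 354/1564 = 0.22634271.
Var(ȳ) = (1 − 0.22634271)·4.356/354 = 0.77365729·0.012305085 = 0.0095199185.

0.009520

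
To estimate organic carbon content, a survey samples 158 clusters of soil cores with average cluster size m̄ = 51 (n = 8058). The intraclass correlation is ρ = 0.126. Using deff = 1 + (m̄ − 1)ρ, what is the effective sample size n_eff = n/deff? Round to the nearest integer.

deff = 1 + (51 − 1)·0.126 = 1 + 6.3 = 7.3.
n_eff = 8058 / 7.3 = 1104.

1104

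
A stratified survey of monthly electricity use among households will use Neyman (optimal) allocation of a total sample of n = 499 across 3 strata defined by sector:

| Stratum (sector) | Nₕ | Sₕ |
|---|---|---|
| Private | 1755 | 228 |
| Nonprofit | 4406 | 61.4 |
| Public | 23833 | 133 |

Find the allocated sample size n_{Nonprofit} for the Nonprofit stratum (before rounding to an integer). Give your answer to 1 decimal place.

Neyman allocation: nₕ = n·NₕSₕ / Σⱼ NⱼSⱼ.
Σ NⱼSⱼ = 1755·228 + 4406·61.4 + 23833·133 = 3.8404574 × 10^6.
n_{Nonprofit} = 499·4406·61.4 / (3.8404574 × 10^6) = 35.2.

35.2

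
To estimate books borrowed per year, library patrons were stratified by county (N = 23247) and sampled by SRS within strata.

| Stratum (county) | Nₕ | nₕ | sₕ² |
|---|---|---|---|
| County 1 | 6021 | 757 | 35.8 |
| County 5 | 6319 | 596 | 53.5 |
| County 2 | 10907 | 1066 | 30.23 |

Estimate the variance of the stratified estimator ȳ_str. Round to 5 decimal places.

Var(ȳ_str) = Σₕ Wₕ²(1 − fₕ)sₕ²/nₕ with Wₕ = Nₕ/N, N = 23247.
County 1: Wₕ = 0.25900116; term = 0.25900116²·(1 − 0.12572662)·35.8/757 = 0.0027735617.
County 5: Wₕ = 0.27182002; term = 0.27182002²·(1 − 0.09431872)·53.5/596 = 0.0060068362.
County 2: Wₕ = 0.46917882; term = 0.46917882²·(1 − 0.09773540)·30.23/1066 = 0.0056323762.
Sum = 0.014412774.

0.01441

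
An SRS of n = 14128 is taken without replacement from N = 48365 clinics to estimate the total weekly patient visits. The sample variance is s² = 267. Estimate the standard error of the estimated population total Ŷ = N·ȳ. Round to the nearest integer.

Var(Ŷ) = N²·Var(ȳ) = N²·(1 − n/N)·s²/n.
f = 14128/48365 = 0.29211206; Var(ȳ) = 0.70788794·267/14128 = 0.01337812.
Var(Ŷ) = 48365² · 0.01337812 = 3.129374 × 10^7.
SE(Ŷ) = √(3.129374 × 10^7) = 5594.

5594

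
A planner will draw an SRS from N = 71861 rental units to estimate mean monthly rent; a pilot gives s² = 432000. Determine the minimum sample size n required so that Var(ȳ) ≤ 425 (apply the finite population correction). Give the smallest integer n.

1003

Without fpc, n₀ = s²/D = 432000/425 = 1016.4706.
With fpc, (1 − n/N)·s²/n ≤ D requires n ≥ n₀/(1 + n₀/N) = 1016.4706/(1 + 1016.4706/71861) = 1002.2932.
Rounding up, n = 1003.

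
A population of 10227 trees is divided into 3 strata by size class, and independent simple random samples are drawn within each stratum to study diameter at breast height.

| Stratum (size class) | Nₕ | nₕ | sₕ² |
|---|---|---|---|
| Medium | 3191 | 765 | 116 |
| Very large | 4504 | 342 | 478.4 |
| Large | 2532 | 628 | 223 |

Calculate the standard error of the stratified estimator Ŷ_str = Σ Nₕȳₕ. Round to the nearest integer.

5395

Var(Ŷ_str) = Σₕ Nₕ²(1 − fₕ)sₕ²/nₕ.
Medium: 3191²·(1 − 765/3191)·116/765 = 1.1738542 × 10^6.
Very large: 4504²·(1 − 342/4504)·478.4/342 = 2.6221982 × 10^7.
Large: 2532²·(1 − 628/2532)·223/628 = 1.71189 × 10^6.
Sum = 2.9107726 × 10^7.
SE = √(2.9107726 × 10^7) = 5395.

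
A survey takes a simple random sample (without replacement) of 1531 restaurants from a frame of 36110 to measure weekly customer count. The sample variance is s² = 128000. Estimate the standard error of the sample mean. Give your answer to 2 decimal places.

Under SRS without replacement, Var(ȳ) = (1 − f)·s²/n with f = n/N = 1531/36110 = 0.04239823.
Var(ȳ) = (1 − 0.04239823)·128000/1531 = 0.95760177·83.605487 = 80.060762.
SE(ȳ) = √(80.060762) = 8.95.

8.95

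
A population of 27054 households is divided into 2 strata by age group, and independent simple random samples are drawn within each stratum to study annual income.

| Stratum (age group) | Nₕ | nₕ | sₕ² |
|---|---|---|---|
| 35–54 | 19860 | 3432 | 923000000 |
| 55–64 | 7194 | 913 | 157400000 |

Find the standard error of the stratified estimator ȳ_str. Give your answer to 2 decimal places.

361.28

Var(ȳ_str) = Σₕ Wₕ²(1 − fₕ)sₕ²/nₕ with Wₕ = Nₕ/N, N = 27054.
35–54: Wₕ = 0.73408738; term = 0.73408738²·(1 − 0.17280967)·923000000/3432 = 119882.39.
55–64: Wₕ = 0.26591262; term = 0.26591262²·(1 − 0.12691131)·157400000/913 = 10643.151.
Sum = 130525.54.
SE = √(130525.54) = 361.28.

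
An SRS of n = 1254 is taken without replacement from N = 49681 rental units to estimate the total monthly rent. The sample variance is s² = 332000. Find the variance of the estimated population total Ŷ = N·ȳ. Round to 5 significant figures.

6.3697 × 10^11

Var(Ŷ) = N²·Var(ȳ) = N²·(1 − n/N)·s²/n.
f = 1254/49681 = 0.02524104; Var(ȳ) = 0.97475896·332000/1254 = 258.07016.
Var(Ŷ) = 49681² · 258.07016 = 6.3696922 × 10^11.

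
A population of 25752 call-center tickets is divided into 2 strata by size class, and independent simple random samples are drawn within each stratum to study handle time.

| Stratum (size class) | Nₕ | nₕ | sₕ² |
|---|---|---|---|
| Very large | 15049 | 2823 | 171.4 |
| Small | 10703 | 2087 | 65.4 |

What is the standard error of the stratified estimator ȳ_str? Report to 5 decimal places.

0.14561

Var(ȳ_str) = Σₕ Wₕ²(1 − fₕ)sₕ²/nₕ with Wₕ = Nₕ/N, N = 25752.
Very large: Wₕ = 0.58438180; term = 0.58438180²·(1 − 0.18758722)·171.4/2823 = 0.016844962.
Small: Wₕ = 0.41561820; term = 0.41561820²·(1 − 0.19499206)·65.4/2087 = 0.0043575722.
Sum = 0.021202534.
SE = √(0.021202534) = 0.14561.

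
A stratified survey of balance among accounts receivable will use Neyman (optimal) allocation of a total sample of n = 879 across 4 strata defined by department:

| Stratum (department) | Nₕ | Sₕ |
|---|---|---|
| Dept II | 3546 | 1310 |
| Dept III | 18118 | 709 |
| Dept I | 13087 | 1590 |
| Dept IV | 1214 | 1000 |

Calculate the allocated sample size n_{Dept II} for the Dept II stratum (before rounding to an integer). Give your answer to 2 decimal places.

103.34

Neyman allocation: nₕ = n·NₕSₕ / Σⱼ NⱼSⱼ.
Σ NⱼSⱼ = 3546·1310 + 18118·709 + 13087·1590 + 1214·1000 = 3.9513252 × 10^7.
n_{Dept II} = 879·3546·1310 / (3.9513252 × 10^7) = 103.34.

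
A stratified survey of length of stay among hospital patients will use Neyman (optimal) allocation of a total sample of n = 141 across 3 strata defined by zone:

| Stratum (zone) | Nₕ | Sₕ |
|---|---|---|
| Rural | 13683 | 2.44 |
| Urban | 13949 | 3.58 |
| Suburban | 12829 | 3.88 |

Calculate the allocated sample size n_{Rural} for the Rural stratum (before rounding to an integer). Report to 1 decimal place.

35.4

Neyman allocation: nₕ = n·NₕSₕ / Σⱼ NⱼSⱼ.
Σ NⱼSⱼ = 13683·2.44 + 13949·3.58 + 12829·3.88 = 133100.46.
n_{Rural} = 141·13683·2.44 / 133100.46 = 35.4.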